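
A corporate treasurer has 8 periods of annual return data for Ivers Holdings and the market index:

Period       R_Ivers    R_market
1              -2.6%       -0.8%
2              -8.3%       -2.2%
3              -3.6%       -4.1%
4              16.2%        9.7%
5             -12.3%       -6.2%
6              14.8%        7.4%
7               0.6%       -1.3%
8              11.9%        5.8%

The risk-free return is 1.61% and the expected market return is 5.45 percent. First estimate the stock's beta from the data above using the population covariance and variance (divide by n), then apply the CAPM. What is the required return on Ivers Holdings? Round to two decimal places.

8.58%

Mean R_i = (-2.6 − 8.3 − 3.6 + 16.2 − 12.3 + 14.8 + 0.6 + 11.9) / 8 = 2.0875%
Mean R_m = (-0.8 − 2.2 − 4.1 + 9.7 − 6.2 + 7.4 − 1.3 + 5.8) / 8 = 1.0375%
Σ(R_i − R̄_i)(R_m − R̄_m) = 428.9338  ⇒  Cov = 428.9338 / 8 = 53.6167
Σ(R_m − R̄_m)² = 236.2988  ⇒  Var(R_m) = 236.2988 / 8 = 29.5374
β = Cov / Var(R_m) = 53.6167 / 29.5374 = 1.8152
MRP = 5.45% − 1.61% = 3.84%
E(R) = R_f + β × MRP = 1.61% + 1.8152 × 3.84% = 8.58%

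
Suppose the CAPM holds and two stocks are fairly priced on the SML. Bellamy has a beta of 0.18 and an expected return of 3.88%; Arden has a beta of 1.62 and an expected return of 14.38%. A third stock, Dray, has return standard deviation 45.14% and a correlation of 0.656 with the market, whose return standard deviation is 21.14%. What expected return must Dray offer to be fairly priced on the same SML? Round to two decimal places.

12.78%

MRP = (14.38% − 3.88%) / (1.62 − 0.18) = 7.2917%
R_f = 3.88% − 0.18 × 7.2917% = 2.5675%
β_Dray = ρ·σ_i/σ_m = 0.656 × 45.14 / 21.14 = 1.4007
E(R_Dray) = R_f + β × MRP = 2.5675% + 1.4007 × 7.2917% = 12.78%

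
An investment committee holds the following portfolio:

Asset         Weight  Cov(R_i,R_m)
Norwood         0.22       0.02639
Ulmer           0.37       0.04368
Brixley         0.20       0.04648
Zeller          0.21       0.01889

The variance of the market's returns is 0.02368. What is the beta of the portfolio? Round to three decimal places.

β_Norwood = 0.02639 / 0.02368 = 1.1144
β_Ulmer = 0.04368 / 0.02368 = 1.8446
β_Brixley = 0.04648 / 0.02368 = 1.9628
β_Zeller = 0.01889 / 0.02368 = 0.7977
β_P = Σ w_i β_i = 0.22×1.1144 + 0.37×1.8446 + 0.20×1.9628 + 0.21×0.7977 = 1.4877

1.488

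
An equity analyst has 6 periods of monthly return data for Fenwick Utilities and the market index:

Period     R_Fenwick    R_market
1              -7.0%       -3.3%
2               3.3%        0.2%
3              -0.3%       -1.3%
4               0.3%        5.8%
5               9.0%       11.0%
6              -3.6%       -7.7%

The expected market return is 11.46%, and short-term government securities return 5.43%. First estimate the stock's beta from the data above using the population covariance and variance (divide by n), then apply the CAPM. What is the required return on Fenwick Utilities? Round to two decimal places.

9.52%

Mean R_i = (-7.0 + 3.3 − 0.3 + 0.3 + 9.0 − 3.6) / 6 = 0.2833%
Mean R_m = (-3.3 + 0.2 − 1.3 + 5.8 + 11.0 − 7.7) / 6 = 0.7833%
Σ(R_i − R̄_i)(R_m − R̄_m) = 151.2783  ⇒  Cov = 151.2783 / 6 = 25.2131
Σ(R_m − R̄_m)² = 222.8683  ⇒  Var(R_m) = 222.8683 / 6 = 37.1447
β = Cov / Var(R_m) = 25.2131 / 37.1447 = 0.6788
MRP = 11.46% − 5.43% = 6.03%
E(R) = R_f + β × MRP = 5.43% + 0.6788 × 6.03% = 9.52%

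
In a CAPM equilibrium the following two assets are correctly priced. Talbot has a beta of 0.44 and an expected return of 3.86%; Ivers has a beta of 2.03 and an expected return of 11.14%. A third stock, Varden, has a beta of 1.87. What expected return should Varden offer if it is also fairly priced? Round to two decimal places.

MRP (SML slope) = (11.14% − 3.86%) / (2.03 − 0.44) = 7.28% / 1.59 = 4.5786%
R_f (intercept) = 3.86% − 0.44 × 4.5786% = 1.8454%
E(R_Varden) = R_f + β × MRP = 1.8454% + 1.87 × 4.5786% = 10.41%

10.41%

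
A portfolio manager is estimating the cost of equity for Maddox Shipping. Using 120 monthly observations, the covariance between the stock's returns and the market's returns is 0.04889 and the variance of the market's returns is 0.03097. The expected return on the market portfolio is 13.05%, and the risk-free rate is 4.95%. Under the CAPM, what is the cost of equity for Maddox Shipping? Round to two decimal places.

17.74%

β = Cov(R_i, R_m) / Var(R_m) = 0.04889 / 0.03097 = 1.5786
MRP = 13.05% − 4.95% = 8.10%
E(R) = R_f + β × MRP = 4.95% + 1.5786 × 8.10% = 17.74%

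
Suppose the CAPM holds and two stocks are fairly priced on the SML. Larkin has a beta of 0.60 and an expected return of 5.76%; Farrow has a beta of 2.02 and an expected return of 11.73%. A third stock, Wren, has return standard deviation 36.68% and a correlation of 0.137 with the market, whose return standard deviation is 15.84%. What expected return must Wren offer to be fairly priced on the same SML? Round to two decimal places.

MRP = (11.73% − 5.76%) / (2.02 − 0.60) = 4.2042%
R_f = 5.76% − 0.60 × 4.2042% = 3.2375%
β_Wren = ρ·σ_i/σ_m = 0.137 × 36.68 / 15.84 = 0.3172
E(R_Wren) = R_f + β × MRP = 3.2375% + 0.3172 × 4.2042% = 4.57%

4.57%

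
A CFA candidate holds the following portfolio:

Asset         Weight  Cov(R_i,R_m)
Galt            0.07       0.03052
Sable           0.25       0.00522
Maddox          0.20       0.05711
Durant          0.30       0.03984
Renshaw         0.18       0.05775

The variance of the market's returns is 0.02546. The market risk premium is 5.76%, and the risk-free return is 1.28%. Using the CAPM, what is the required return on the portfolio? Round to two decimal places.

9.70%

β_Galt = 0.03052 / 0.02546 = 1.1987
β_Sable = 0.00522 / 0.02546 = 0.2050
β_Maddox = 0.05711 / 0.02546 = 2.2431
β_Durant = 0.03984 / 0.02546 = 1.5648
β_Renshaw = 0.05775 / 0.02546 = 2.2683
β_P = Σ w_i β_i = 0.07×1.1987 + 0.25×0.2050 + 0.20×2.2431 + 0.30×1.5648 + 0.18×2.2683 = 1.4615
E(R_P) = R_f + β_P × MRP = 1.28% + 1.4615 × 5.76% = 9.70%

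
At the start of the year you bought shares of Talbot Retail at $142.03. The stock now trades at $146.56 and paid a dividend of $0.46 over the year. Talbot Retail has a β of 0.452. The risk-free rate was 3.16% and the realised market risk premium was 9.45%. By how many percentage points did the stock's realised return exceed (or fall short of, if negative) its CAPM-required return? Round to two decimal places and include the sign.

Realised HPR = (P1 + D1 − P0) / P0 = (146.56 + 0.46 − 142.03) / 142.03 = 4.99 / 142.03 = 3.5133%
CAPM required = R_f + β·MRP = 3.16% + 0.452 × 9.45% = 7.43140%
α = realised − required = 3.5133% − 7.43140% = -3.92%

-3.92%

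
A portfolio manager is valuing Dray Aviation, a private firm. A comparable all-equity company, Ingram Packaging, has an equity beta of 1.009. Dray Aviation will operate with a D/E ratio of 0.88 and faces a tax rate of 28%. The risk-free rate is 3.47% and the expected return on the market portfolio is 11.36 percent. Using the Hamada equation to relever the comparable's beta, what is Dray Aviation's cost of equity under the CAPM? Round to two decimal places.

β_L = β_U × [1 + (1 − t)(D/E)] = 1.009 × [1 + (1 − 0.28) × 0.88]
    = 1.009 × [1 + 0.72 × 0.88] = 1.009 × 1.6336 = 1.6483
MRP = 11.36% − 3.47% = 7.89%
E(R) = R_f + β_L × MRP = 3.47% + 1.6483 × 7.89% = 16.48%

16.48%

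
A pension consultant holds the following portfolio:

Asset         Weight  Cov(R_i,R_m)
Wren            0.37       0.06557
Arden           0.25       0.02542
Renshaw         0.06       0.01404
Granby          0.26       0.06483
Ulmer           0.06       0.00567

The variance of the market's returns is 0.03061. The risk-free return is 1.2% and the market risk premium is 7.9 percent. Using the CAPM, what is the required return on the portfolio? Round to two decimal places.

13.76%

β_Wren = 0.06557 / 0.03061 = 2.1421
β_Arden = 0.02542 / 0.03061 = 0.8304
β_Renshaw = 0.01404 / 0.03061 = 0.4587
β_Granby = 0.06483 / 0.03061 = 2.1179
β_Ulmer = 0.00567 / 0.03061 = 0.1852
β_P = Σ w_i β_i = 0.37×2.1421 + 0.25×0.8304 + 0.06×0.4587 + 0.26×2.1179 + 0.06×0.1852 = 1.5895
E(R_P) = R_f + β_P × MRP = 1.2% + 1.5895 × 7.9% = 13.76%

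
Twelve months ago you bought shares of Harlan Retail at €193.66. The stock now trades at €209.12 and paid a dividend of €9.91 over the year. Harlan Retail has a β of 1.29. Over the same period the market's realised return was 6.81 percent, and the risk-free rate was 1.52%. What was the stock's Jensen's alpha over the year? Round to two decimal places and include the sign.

Realised HPR = (P1 + D1 − P0) / P0 = (209.12 + 9.91 − 193.66) / 193.66 = 25.37 / 193.66 = 13.1003%
MRP = 6.81% − 1.52% = 5.29%
CAPM required = R_f + β·MRP = 1.52% + 1.29 × 5.29% = 8.3441%
α = realised − required = 13.1003% − 8.3441% = +4.76%

+4.76%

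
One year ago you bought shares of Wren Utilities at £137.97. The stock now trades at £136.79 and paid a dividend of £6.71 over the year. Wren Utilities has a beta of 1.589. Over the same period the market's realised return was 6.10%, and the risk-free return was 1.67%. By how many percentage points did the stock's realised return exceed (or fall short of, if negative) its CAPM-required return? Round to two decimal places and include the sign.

Realised HPR = (P1 + D1 − P0) / P0 = (136.79 + 6.71 − 137.97) / 137.97 = 5.53 / 137.97 = 4.0081%
MRP = 6.10% − 1.67% = 4.43%
CAPM required = R_f + β·MRP = 1.67% + 1.589 × 4.43% = 8.70927%
α = realised − required = 4.0081% − 8.70927% = -4.70%

-4.70%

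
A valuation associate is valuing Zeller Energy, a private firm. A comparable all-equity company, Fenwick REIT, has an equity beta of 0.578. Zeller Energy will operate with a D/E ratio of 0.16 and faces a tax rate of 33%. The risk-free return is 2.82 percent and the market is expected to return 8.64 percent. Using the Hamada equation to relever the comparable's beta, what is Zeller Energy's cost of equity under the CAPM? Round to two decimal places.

6.54%

β_L = β_U × [1 + (1 − t)(D/E)] = 0.578 × [1 + (1 − 0.33) × 0.16]
    = 0.578 × [1 + 0.67 × 0.16] = 0.578 × 1.1072 = 0.6400
MRP = 8.64% − 2.82% = 5.82%
E(R) = R_f + β_L × MRP = 2.82% + 0.6400 × 5.82% = 6.54%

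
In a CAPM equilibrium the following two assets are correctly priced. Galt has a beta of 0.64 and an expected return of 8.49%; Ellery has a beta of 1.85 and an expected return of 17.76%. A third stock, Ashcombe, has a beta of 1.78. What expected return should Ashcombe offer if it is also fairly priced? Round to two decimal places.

MRP (SML slope) = (17.76% − 8.49%) / (1.85 − 0.64) = 9.27% / 1.21 = 7.6612%
R_f (intercept) = 8.49% − 0.64 × 7.6612% = 3.5868%
E(R_Ashcombe) = R_f + β × MRP = 3.5868% + 1.78 × 7.6612% = 17.22%

17.22%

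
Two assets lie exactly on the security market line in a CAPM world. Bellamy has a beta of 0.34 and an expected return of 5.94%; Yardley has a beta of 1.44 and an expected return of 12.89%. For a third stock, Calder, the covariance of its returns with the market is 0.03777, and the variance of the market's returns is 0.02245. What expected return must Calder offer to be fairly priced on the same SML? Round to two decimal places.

MRP = (12.89% − 5.94%) / (1.44 − 0.34) = 6.3182%
R_f = 5.94% − 0.34 × 6.3182% = 3.7918%
β_Calder = Cov / Var(R_m) = 0.03777 / 0.02245 = 1.6824
E(R_Calder) = R_f + β × MRP = 3.7918% + 1.6824 × 6.3182% = 14.42%

14.42%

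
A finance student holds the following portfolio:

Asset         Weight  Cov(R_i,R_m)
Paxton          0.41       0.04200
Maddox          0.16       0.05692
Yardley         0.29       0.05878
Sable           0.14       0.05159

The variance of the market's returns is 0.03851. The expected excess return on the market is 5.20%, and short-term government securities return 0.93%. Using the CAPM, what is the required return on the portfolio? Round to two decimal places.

7.76%

β_Paxton = 0.04200 / 0.03851 = 1.0906
β_Maddox = 0.05692 / 0.03851 = 1.4781
β_Yardley = 0.05878 / 0.03851 = 1.5264
β_Sable = 0.05159 / 0.03851 = 1.3397
β_P = Σ w_i β_i = 0.41×1.0906 + 0.16×1.4781 + 0.29×1.5264 + 0.14×1.3397 = 1.3139
E(R_P) = R_f + β_P × MRP = 0.93% + 1.3139 × 5.20% = 7.76%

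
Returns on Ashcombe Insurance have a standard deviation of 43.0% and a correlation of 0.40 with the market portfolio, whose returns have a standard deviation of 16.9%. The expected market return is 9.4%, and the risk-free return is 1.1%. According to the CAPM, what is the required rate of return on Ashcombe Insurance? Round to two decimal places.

β = ρ × σ_i / σ_m = 0.40 × 43.0% / 16.9% = 1.0178
MRP = 9.4% − 1.1% = 8.30%
E(R) = 1.1% + 1.0178 × 8.3% = 9.55%

9.55%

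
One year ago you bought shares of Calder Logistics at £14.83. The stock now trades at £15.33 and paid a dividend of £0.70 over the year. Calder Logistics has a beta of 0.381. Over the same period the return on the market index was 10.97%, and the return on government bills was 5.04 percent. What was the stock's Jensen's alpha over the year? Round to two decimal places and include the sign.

Realised HPR = (P1 + D1 − P0) / P0 = (15.33 + 0.70 − 14.83) / 14.83 = 1.20 / 14.83 = 8.0917%
MRP = 10.97% − 5.04% = 5.93%
CAPM required = R_f + β·MRP = 5.04% + 0.381 × 5.93% = 7.29933%
α = realised − required = 8.0917% − 7.29933% = +0.79%

+0.79%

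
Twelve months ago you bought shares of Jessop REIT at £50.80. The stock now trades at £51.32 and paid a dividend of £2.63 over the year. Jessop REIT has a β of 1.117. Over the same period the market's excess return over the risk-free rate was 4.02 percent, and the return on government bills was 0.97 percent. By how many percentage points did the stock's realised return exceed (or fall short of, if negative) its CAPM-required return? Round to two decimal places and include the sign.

+0.74%

Realised HPR = (P1 + D1 − P0) / P0 = (51.32 + 2.63 − 50.80) / 50.80 = 3.15 / 50.80 = 6.2008%
CAPM required = R_f + β·MRP = 0.97% + 1.117 × 4.02% = 5.46034%
α = realised − required = 6.2008% − 5.46034% = +0.74%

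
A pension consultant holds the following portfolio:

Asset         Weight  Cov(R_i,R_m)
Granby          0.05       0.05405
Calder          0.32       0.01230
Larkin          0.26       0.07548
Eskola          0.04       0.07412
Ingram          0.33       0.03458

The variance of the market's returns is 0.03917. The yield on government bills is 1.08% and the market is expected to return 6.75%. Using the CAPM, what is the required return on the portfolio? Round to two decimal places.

6.96%

β_Granby = 0.05405 / 0.03917 = 1.3799
β_Calder = 0.01230 / 0.03917 = 0.3140
β_Larkin = 0.07548 / 0.03917 = 1.9270
β_Eskola = 0.07412 / 0.03917 = 1.8923
β_Ingram = 0.03458 / 0.03917 = 0.8828
β_P = Σ w_i β_i = 0.05×1.3799 + 0.32×0.3140 + 0.26×1.9270 + 0.04×1.8923 + 0.33×0.8828 = 1.0375
MRP = 6.75% − 1.08% = 5.67%
E(R_P) = R_f + β_P × MRP = 1.08% + 1.0375 × 5.67% = 6.96%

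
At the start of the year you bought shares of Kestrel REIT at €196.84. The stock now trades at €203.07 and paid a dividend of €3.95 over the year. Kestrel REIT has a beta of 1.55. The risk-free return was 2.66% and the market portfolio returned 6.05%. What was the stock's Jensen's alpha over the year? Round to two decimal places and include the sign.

Realised HPR = (P1 + D1 − P0) / P0 = (203.07 + 3.95 − 196.84) / 196.84 = 10.18 / 196.84 = 5.1717%
MRP = 6.05% − 2.66% = 3.39%
CAPM required = R_f + β·MRP = 2.66% + 1.55 × 3.39% = 7.9145%
α = realised − required = 5.1717% − 7.9145% = -2.74%

-2.74%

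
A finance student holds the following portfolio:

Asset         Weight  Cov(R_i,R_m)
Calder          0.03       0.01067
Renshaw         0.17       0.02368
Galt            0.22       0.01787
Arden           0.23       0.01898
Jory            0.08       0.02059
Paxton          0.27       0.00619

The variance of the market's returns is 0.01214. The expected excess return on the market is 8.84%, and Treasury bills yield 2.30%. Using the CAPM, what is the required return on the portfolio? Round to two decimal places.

β_Calder = 0.01067 / 0.01214 = 0.8789
β_Renshaw = 0.02368 / 0.01214 = 1.9506
β_Galt = 0.01787 / 0.01214 = 1.4720
β_Arden = 0.01898 / 0.01214 = 1.5634
β_Jory = 0.02059 / 0.01214 = 1.6960
β_Paxton = 0.00619 / 0.01214 = 0.5099
β_P = Σ w_i β_i = 0.03×0.8789 + 0.17×1.9506 + 0.22×1.4720 + 0.23×1.5634 + 0.08×1.6960 + 0.27×0.5099 = 1.3147
E(R_P) = R_f + β_P × MRP = 2.30% + 1.3147 × 8.84% = 13.92%

13.92%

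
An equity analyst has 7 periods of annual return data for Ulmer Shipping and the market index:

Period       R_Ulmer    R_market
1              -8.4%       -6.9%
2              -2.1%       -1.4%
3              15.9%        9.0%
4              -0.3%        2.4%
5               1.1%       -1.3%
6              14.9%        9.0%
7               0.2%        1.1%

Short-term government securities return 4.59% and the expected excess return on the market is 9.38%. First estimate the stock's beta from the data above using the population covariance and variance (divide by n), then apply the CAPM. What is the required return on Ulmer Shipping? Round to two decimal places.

Mean R_i = (-8.4 − 2.1 + 15.9 − 0.3 + 1.1 + 14.9 + 0.2) / 7 = 3.0429%
Mean R_m = (-6.9 − 1.4 + 9.0 + 2.4 − 1.3 + 9.0 + 1.1) / 7 = 1.7000%
Σ(R_i − R̄_i)(R_m − R̄_m) = 299.9600  ⇒  Cov = 299.9600 / 7 = 42.8514
Σ(R_m − R̄_m)² = 200.0000  ⇒  Var(R_m) = 200.0000 / 7 = 28.5714
β = Cov / Var(R_m) = 42.8514 / 28.5714 = 1.4998
E(R) = R_f + β × MRP = 4.59% + 1.4998 × 9.38% = 18.66%

18.66%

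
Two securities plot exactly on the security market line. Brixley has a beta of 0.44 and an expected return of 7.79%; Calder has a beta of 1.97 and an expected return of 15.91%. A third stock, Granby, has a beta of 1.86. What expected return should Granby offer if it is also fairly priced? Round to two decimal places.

15.33%

MRP (SML slope) = (15.91% − 7.79%) / (1.97 − 0.44) = 8.12% / 1.53 = 5.3072%
R_f (intercept) = 7.79% − 0.44 × 5.3072% = 5.4548%
E(R_Granby) = R_f + β × MRP = 5.4548% + 1.86 × 5.3072% = 15.33%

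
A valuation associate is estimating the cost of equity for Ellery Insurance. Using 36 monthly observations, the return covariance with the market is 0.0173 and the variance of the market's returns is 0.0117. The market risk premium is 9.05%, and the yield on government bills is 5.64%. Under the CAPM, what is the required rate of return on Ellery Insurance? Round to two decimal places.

19.02%

β = Cov(R_i, R_m) / Var(R_m) = 0.0173 / 0.0117 = 1.4786
E(R) = R_f + β × MRP = 5.64% + 1.4786 × 9.05% = 19.02%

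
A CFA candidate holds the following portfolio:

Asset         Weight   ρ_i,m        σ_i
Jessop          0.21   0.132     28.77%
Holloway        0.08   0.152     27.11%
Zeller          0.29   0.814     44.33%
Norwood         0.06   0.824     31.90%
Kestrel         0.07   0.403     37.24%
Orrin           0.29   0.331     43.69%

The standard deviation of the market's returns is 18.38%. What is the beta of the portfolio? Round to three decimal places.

1.002

β_Jessop = 0.132 × 28.77% / 18.38% = 0.2066
β_Holloway = 0.152 × 27.11% / 18.38% = 0.2242
β_Zeller = 0.814 × 44.33% / 18.38% = 1.9633
β_Norwood = 0.824 × 31.90% / 18.38% = 1.4301
β_Kestrel = 0.403 × 37.24% / 18.38% = 0.8165
β_Orrin = 0.331 × 43.69% / 18.38% = 0.7868
β_P = Σ w_i β_i = 0.21×0.2066 + 0.08×0.2242 + 0.29×1.9633 + 0.06×1.4301 + 0.07×0.8165 + 0.29×0.7868 = 1.0018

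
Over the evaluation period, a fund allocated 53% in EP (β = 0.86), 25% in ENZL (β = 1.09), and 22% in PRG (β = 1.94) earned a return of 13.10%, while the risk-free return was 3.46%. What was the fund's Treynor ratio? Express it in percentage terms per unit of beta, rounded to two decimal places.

β_P = 0.53×0.86 + 0.25×1.09 + 0.22×1.94 = 1.1551
Treynor = (R_P − R_f) / β_P = (13.10% − 3.46%) / 1.1551 = 9.64% / 1.1551 = 8.35%

8.35%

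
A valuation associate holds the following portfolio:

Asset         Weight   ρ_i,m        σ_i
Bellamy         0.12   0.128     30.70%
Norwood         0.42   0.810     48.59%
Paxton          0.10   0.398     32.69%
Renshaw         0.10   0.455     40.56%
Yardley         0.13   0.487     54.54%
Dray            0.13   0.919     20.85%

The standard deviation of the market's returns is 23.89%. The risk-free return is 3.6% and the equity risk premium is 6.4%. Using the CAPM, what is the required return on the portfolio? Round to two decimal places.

β_Bellamy = 0.128 × 30.70% / 23.89% = 0.1645
β_Norwood = 0.810 × 48.59% / 23.89% = 1.6475
β_Paxton = 0.398 × 32.69% / 23.89% = 0.5446
β_Renshaw = 0.455 × 40.56% / 23.89% = 0.7725
β_Yardley = 0.487 × 54.54% / 23.89% = 1.1118
β_Dray = 0.919 × 20.85% / 23.89% = 0.8021
β_P = Σ w_i β_i = 0.12×0.1645 + 0.42×1.6475 + 0.10×0.5446 + 0.10×0.7725 + 0.13×1.1118 + 0.13×0.8021 = 1.0922
E(R_P) = R_f + β_P × MRP = 3.6% + 1.0922 × 6.4% = 10.59%

10.59%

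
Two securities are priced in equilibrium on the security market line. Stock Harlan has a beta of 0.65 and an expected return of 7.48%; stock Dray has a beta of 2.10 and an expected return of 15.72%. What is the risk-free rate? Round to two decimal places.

Both satisfy E(R) = R_f + β·MRP, so the slope of the SML is
MRP = (15.72% − 7.48%) / (2.10 − 0.65) = 8.24% / 1.45 = 5.6828%
R_f = E(R_Harlan) − β_Harlan·MRP = 7.48% − 0.65 × 5.6828% = 3.7862%

3.79%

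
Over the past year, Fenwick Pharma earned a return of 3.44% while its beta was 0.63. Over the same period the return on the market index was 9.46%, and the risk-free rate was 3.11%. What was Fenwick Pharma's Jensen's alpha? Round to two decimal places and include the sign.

Market excess return = 9.46% − 3.11% = 6.35%
CAPM benchmark = R_f + β(R_m − R_f) = 3.11% + 0.63 × 6.35% = 7.1105%
α = actual − benchmark = 3.44% − 7.1105% = -3.67%

-3.67%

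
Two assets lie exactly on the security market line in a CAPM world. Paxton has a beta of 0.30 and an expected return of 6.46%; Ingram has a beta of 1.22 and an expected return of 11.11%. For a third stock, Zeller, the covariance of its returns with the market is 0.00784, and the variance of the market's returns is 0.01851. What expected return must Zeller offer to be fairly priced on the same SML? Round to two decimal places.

MRP = (11.11% − 6.46%) / (1.22 − 0.30) = 5.0543%
R_f = 6.46% − 0.30 × 5.0543% = 4.9437%
β_Zeller = Cov / Var(R_m) = 0.00784 / 0.01851 = 0.4236
E(R_Zeller) = R_f + β × MRP = 4.9437% + 0.4236 × 5.0543% = 7.08%

7.08%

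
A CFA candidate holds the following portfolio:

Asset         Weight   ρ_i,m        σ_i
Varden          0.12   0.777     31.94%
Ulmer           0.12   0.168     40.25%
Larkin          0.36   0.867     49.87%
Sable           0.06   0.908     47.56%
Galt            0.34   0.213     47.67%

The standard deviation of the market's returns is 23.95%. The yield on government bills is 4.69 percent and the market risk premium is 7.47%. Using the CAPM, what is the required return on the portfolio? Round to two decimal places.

β_Varden = 0.777 × 31.94% / 23.95% = 1.0362
β_Ulmer = 0.168 × 40.25% / 23.95% = 0.2823
β_Larkin = 0.867 × 49.87% / 23.95% = 1.8053
β_Sable = 0.908 × 47.56% / 23.95% = 1.8031
β_Galt = 0.213 × 47.67% / 23.95% = 0.4240
β_P = Σ w_i β_i = 0.12×1.0362 + 0.12×0.2823 + 0.36×1.8053 + 0.06×1.8031 + 0.34×0.4240 = 1.0605
E(R_P) = R_f + β_P × MRP = 4.69% + 1.0605 × 7.47% = 12.61%

12.61%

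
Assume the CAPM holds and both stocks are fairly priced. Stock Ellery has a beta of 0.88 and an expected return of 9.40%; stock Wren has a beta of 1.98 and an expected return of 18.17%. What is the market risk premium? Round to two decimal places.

7.97%

Both satisfy E(R) = R_f + β·MRP, so the slope of the SML is
MRP = (18.17% − 9.40%) / (1.98 − 0.88) = 8.77% / 1.10 = 7.9727%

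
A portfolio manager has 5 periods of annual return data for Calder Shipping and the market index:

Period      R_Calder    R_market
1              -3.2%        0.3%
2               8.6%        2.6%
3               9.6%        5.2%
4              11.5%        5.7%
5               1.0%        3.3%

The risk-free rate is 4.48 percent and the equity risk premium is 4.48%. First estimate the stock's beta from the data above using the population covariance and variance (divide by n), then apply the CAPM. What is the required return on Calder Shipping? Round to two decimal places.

15.48%

Mean R_i = (-3.2 + 8.6 + 9.6 + 11.5 + 1.0) / 5 = 5.5000%
Mean R_m = (0.3 + 2.6 + 5.2 + 5.7 + 3.3) / 5 = 3.4200%
Σ(R_i − R̄_i)(R_m − R̄_m) = 46.1200  ⇒  Cov = 46.1200 / 5 = 9.2240
Σ(R_m − R̄_m)² = 18.7880  ⇒  Var(R_m) = 18.7880 / 5 = 3.7576
β = Cov / Var(R_m) = 9.2240 / 3.7576 = 2.4548
E(R) = R_f + β × MRP = 4.48% + 2.4548 × 4.48% = 15.48%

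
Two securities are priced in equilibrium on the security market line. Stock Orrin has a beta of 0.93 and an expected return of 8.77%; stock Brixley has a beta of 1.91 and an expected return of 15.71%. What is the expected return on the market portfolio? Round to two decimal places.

9.27%

Both satisfy E(R) = R_f + β·MRP, so the slope of the SML is
MRP = (15.71% − 8.77%) / (1.91 − 0.93) = 6.94% / 0.98 = 7.0816%
R_f = E(R_Orrin) − β_Orrin·MRP = 8.77% − 0.93 × 7.0816% = 2.1841%
E(R_m) = R_f + MRP = 2.1841% + 7.0816% = 9.27%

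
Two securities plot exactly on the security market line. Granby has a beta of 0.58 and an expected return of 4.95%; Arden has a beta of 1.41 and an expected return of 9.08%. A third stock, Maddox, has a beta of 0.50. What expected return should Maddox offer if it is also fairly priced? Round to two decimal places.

MRP (SML slope) = (9.08% − 4.95%) / (1.41 − 0.58) = 4.13% / 0.83 = 4.9759%
R_f (intercept) = 4.95% − 0.58 × 4.9759% = 2.0640%
E(R_Maddox) = R_f + β × MRP = 2.0640% + 0.50 × 4.9759% = 4.55%

4.55%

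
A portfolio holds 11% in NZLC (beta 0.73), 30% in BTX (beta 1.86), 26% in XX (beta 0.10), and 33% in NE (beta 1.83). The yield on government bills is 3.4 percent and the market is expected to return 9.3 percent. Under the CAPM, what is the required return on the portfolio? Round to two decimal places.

β_P = Σ w_i β_i = 0.11×0.73 + 0.30×1.86 + 0.26×0.10 + 0.33×1.83 = 1.2682
MRP = 9.3% − 3.4% = 5.90%
E(R_P) = R_f + β_P × MRP = 3.4% + 1.2682 × 5.9% = 10.88%

10.88%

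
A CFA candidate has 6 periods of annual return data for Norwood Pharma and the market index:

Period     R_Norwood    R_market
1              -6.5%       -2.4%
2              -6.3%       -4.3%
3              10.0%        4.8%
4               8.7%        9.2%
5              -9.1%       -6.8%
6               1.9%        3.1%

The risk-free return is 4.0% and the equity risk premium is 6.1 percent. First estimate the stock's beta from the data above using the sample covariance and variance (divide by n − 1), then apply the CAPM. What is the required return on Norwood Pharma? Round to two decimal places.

11.86%

Mean R_i = (-6.5 − 6.3 + 10.0 + 8.7 − 9.1 + 1.9) / 6 = -0.2167%
Mean R_m = (-2.4 − 4.3 + 4.8 + 9.2 − 6.8 + 3.1) / 6 = 0.6000%
Σ(R_i − R̄_i)(R_m − R̄_m) = 239.2800  ⇒  Cov = 239.2800 / 5 = 47.8560
Σ(R_m − R̄_m)² = 185.6200  ⇒  Var(R_m) = 185.6200 / 5 = 37.1240
β = Cov / Var(R_m) = 47.8560 / 37.1240 = 1.2891
E(R) = R_f + β × MRP = 4.0% + 1.2891 × 6.1% = 11.86%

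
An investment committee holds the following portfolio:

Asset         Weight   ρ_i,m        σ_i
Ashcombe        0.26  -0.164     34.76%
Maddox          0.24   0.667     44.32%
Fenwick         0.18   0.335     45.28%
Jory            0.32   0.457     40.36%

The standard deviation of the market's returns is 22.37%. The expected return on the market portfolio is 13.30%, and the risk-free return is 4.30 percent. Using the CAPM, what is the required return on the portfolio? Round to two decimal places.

10.03%

β_Ashcombe = -0.164 × 34.76% / 22.37% = -0.2548
β_Maddox = 0.667 × 44.32% / 22.37% = 1.3215
β_Fenwick = 0.335 × 45.28% / 22.37% = 0.6781
β_Jory = 0.457 × 40.36% / 22.37% = 0.8245
β_P = Σ w_i β_i = 0.26×-0.2548 + 0.24×1.3215 + 0.18×0.6781 + 0.32×0.8245 = 0.6368
MRP = 13.30% − 4.30% = 9.00%
E(R_P) = R_f + β_P × MRP = 4.30% + 0.6368 × 9.00% = 10.03%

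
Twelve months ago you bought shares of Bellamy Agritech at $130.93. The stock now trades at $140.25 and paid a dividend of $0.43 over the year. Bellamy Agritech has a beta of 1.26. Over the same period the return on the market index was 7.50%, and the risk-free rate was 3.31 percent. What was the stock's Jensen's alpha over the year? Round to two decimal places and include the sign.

Realised HPR = (P1 + D1 − P0) / P0 = (140.25 + 0.43 − 130.93) / 130.93 = 9.75 / 130.93 = 7.4467%
MRP = 7.50% − 3.31% = 4.19%
CAPM required = R_f + β·MRP = 3.31% + 1.26 × 4.19% = 8.5894%
α = realised − required = 7.4467% − 8.5894% = -1.14%

-1.14%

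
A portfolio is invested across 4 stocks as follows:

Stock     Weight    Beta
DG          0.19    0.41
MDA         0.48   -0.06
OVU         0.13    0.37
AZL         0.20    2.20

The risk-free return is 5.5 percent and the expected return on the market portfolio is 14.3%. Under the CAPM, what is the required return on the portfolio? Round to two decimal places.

β_P = Σ w_i β_i = 0.19×0.41 + 0.48×-0.06 + 0.13×0.37 + 0.20×2.20 = 0.5372
MRP = 14.3% − 5.5% = 8.80%
E(R_P) = R_f + β_P × MRP = 5.5% + 0.5372 × 8.8% = 10.23%

10.23%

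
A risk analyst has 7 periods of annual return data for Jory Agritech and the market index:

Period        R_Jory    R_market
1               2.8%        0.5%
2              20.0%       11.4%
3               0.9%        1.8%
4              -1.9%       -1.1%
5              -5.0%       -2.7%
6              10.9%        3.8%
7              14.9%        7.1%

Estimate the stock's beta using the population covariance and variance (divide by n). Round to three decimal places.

1.843

Mean R_i = (2.8 + 20.0 + 0.9 − 1.9 − 5.0 + 10.9 + 14.9) / 7 = 6.0857%
Mean R_m = (0.5 + 11.4 + 1.8 − 1.1 − 2.7 + 3.8 + 7.1) / 7 = 2.9714%
Σ(R_i − R̄_i)(R_m − R̄_m) = 267.2371  ⇒  Cov = 267.2371 / 7 = 38.1767
Σ(R_m − R̄_m)² = 144.9943  ⇒  Var(R_m) = 144.9943 / 7 = 20.7135
β = Cov / Var(R_m) = 38.1767 / 20.7135 = 1.8431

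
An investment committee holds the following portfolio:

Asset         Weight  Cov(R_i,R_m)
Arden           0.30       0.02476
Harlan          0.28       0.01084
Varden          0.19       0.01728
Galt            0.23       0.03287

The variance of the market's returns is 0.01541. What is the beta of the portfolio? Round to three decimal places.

β_Arden = 0.02476 / 0.01541 = 1.6067
β_Harlan = 0.01084 / 0.01541 = 0.7034
β_Varden = 0.01728 / 0.01541 = 1.1213
β_Galt = 0.03287 / 0.01541 = 2.1330
β_P = Σ w_i β_i = 0.30×1.6067 + 0.28×0.7034 + 0.19×1.1213 + 0.23×2.1330 = 1.3826

1.383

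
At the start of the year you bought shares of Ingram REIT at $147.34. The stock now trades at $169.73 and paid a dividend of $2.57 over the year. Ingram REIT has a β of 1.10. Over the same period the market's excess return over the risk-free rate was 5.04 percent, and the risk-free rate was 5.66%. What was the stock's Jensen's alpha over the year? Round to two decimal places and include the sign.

+5.74%

Realised HPR = (P1 + D1 − P0) / P0 = (169.73 + 2.57 − 147.34) / 147.34 = 24.96 / 147.34 = 16.9404%
CAPM required = R_f + β·MRP = 5.66% + 1.10 × 5.04% = 11.2040%
α = realised − required = 16.9404% − 11.2040% = +5.74%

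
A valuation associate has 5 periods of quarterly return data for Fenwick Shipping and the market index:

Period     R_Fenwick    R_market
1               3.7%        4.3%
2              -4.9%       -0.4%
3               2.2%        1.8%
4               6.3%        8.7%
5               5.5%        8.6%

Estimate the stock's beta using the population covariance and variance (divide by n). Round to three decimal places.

Mean R_i = (3.7 − 4.9 + 2.2 + 6.3 + 5.5) / 5 = 2.5600%
Mean R_m = (4.3 − 0.4 + 1.8 + 8.7 + 8.6) / 5 = 4.6000%
Σ(R_i − R̄_i)(R_m − R̄_m) = 65.0600  ⇒  Cov = 65.0600 / 5 = 13.0120
Σ(R_m − R̄_m)² = 65.7400  ⇒  Var(R_m) = 65.7400 / 5 = 13.1480
β = Cov / Var(R_m) = 13.0120 / 13.1480 = 0.9897

0.990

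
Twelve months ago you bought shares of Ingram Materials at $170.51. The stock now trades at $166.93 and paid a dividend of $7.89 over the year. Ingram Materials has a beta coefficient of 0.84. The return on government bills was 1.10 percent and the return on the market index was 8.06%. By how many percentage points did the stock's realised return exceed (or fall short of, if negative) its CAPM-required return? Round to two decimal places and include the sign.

-4.42%

Realised HPR = (P1 + D1 − P0) / P0 = (166.93 + 7.89 − 170.51) / 170.51 = 4.31 / 170.51 = 2.5277%
MRP = 8.06% − 1.10% = 6.96%
CAPM required = R_f + β·MRP = 1.10% + 0.84 × 6.96% = 6.9464%
α = realised − required = 2.5277% − 6.9464% = -4.42%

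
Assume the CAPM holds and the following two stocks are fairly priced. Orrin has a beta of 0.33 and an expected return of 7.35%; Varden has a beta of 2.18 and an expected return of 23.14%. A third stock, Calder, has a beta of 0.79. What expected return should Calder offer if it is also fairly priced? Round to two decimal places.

11.28%

MRP (SML slope) = (23.14% − 7.35%) / (2.18 − 0.33) = 15.79% / 1.85 = 8.5351%
R_f (intercept) = 7.35% − 0.33 × 8.5351% = 4.5334%
E(R_Calder) = R_f + β × MRP = 4.5334% + 0.79 × 8.5351% = 11.28%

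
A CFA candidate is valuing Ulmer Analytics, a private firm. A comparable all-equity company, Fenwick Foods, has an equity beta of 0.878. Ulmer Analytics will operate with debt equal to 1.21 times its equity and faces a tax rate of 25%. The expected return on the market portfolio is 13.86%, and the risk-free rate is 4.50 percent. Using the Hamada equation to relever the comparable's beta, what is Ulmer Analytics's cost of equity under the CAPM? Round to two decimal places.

20.18%

β_L = β_U × [1 + (1 − t)(D/E)] = 0.878 × [1 + (1 − 0.25) × 1.21]
    = 0.878 × [1 + 0.75 × 1.21] = 0.878 × 1.9075 = 1.6748
MRP = 13.86% − 4.50% = 9.36%
E(R) = R_f + β_L × MRP = 4.50% + 1.6748 × 9.36% = 20.18%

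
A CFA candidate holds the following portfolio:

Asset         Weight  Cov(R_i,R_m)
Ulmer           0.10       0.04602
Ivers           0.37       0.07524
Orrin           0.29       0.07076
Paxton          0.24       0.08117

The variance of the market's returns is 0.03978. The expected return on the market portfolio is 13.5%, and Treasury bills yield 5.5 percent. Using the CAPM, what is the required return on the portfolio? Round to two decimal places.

20.07%

β_Ulmer = 0.04602 / 0.03978 = 1.1569
β_Ivers = 0.07524 / 0.03978 = 1.8914
β_Orrin = 0.07076 / 0.03978 = 1.7788
β_Paxton = 0.08117 / 0.03978 = 2.0405
β_P = Σ w_i β_i = 0.10×1.1569 + 0.37×1.8914 + 0.29×1.7788 + 0.24×2.0405 = 1.8211
MRP = 13.5% − 5.5% = 8.00%
E(R_P) = R_f + β_P × MRP = 5.5% + 1.8211 × 8.0% = 20.07%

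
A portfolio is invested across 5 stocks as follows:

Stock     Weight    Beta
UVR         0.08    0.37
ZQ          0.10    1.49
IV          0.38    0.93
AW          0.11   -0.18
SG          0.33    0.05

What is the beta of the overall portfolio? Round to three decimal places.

β_P = Σ w_i β_i = 0.08×0.37 + 0.10×1.49 + 0.38×0.93 + 0.11×-0.18 + 0.33×0.05 = 0.5287

0.529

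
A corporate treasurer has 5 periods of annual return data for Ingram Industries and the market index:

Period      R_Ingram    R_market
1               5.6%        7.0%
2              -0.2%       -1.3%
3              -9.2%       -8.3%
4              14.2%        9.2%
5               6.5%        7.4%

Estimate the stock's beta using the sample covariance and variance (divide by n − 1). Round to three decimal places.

1.125

Mean R_i = (5.6 − 0.2 − 9.2 + 14.2 + 6.5) / 5 = 3.3800%
Mean R_m = (7.0 − 1.3 − 8.3 + 9.2 + 7.4) / 5 = 2.8000%
Σ(R_i − R̄_i)(R_m − R̄_m) = 247.2400  ⇒  Cov = 247.2400 / 4 = 61.8100
Σ(R_m − R̄_m)² = 219.7800  ⇒  Var(R_m) = 219.7800 / 4 = 54.9450
β = Cov / Var(R_m) = 61.8100 / 54.9450 = 1.1249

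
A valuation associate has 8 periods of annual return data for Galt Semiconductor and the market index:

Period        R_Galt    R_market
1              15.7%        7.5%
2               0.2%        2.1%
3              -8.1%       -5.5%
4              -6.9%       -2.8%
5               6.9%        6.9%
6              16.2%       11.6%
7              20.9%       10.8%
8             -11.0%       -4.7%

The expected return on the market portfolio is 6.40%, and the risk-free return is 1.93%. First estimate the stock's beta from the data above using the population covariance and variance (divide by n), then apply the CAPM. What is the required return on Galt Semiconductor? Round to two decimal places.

Mean R_i = (15.7 + 0.2 − 8.1 − 6.9 + 6.9 + 16.2 + 20.9 − 11.0) / 8 = 4.2375%
Mean R_m = (7.5 + 2.1 − 5.5 − 2.8 + 6.9 + 11.6 + 10.8 − 4.7) / 8 = 3.2375%
Σ(R_i − R̄_i)(R_m − R̄_m) = 585.2388  ⇒  Cov = 585.2388 / 8 = 73.1549
Σ(R_m − R̄_m)² = 335.7988  ⇒  Var(R_m) = 335.7988 / 8 = 41.9749
β = Cov / Var(R_m) = 73.1549 / 41.9749 = 1.7428
MRP = 6.40% − 1.93% = 4.47%
E(R) = R_f + β × MRP = 1.93% + 1.7428 × 4.47% = 9.72%

9.72%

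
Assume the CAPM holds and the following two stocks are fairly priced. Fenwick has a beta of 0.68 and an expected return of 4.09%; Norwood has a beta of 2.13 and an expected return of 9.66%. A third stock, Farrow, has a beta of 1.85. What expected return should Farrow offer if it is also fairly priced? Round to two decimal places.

MRP (SML slope) = (9.66% − 4.09%) / (2.13 − 0.68) = 5.57% / 1.45 = 3.8414%
R_f (intercept) = 4.09% − 0.68 × 3.8414% = 1.4778%
E(R_Farrow) = R_f + β × MRP = 1.4778% + 1.85 × 3.8414% = 8.58%

8.58%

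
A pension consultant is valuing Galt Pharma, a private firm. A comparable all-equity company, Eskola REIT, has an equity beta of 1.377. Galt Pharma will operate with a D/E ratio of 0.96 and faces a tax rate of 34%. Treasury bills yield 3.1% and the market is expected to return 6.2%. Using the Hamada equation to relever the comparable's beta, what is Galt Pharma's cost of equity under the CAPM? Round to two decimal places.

β_L = β_U × [1 + (1 − t)(D/E)] = 1.377 × [1 + (1 − 0.34) × 0.96]
    = 1.377 × [1 + 0.66 × 0.96] = 1.377 × 1.6336 = 2.2495
MRP = 6.2% − 3.1% = 3.10%
E(R) = R_f + β_L × MRP = 3.1% + 2.2495 × 3.1% = 10.07%

10.07%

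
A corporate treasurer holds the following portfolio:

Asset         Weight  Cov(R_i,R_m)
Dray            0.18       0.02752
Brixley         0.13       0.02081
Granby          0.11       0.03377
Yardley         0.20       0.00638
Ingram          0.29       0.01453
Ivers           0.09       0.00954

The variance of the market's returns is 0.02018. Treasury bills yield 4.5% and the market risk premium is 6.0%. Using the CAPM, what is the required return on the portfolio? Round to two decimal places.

9.77%

β_Dray = 0.02752 / 0.02018 = 1.3637
β_Brixley = 0.02081 / 0.02018 = 1.0312
β_Granby = 0.03377 / 0.02018 = 1.6734
β_Yardley = 0.00638 / 0.02018 = 0.3162
β_Ingram = 0.01453 / 0.02018 = 0.7200
β_Ivers = 0.00954 / 0.02018 = 0.4727
β_P = Σ w_i β_i = 0.18×1.3637 + 0.13×1.0312 + 0.11×1.6734 + 0.20×0.3162 + 0.29×0.7200 + 0.09×0.4727 = 0.8782
E(R_P) = R_f + β_P × MRP = 4.5% + 0.8782 × 6.0% = 9.77%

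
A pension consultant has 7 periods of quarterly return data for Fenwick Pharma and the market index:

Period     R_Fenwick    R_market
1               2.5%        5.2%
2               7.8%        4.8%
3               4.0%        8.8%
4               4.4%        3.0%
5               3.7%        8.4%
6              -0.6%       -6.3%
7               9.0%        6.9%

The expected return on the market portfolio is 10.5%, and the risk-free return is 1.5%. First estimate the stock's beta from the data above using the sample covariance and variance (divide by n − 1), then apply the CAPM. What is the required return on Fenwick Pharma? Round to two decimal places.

4.92%

Mean R_i = (2.5 + 7.8 + 4.0 + 4.4 + 3.7 − 0.6 + 9.0) / 7 = 4.4000%
Mean R_m = (5.2 + 4.8 + 8.8 + 3.0 + 8.4 − 6.3 + 6.9) / 7 = 4.4000%
Σ(R_i − R̄_i)(R_m − R̄_m) = 60.2800  ⇒  Cov = 60.2800 / 6 = 10.0467
Σ(R_m − R̄_m)² = 158.8600  ⇒  Var(R_m) = 158.8600 / 6 = 26.4767
β = Cov / Var(R_m) = 10.0467 / 26.4767 = 0.3795
MRP = 10.5% − 1.5% = 9.00%
E(R) = R_f + β × MRP = 1.5% + 0.3795 × 9.0% = 4.92%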